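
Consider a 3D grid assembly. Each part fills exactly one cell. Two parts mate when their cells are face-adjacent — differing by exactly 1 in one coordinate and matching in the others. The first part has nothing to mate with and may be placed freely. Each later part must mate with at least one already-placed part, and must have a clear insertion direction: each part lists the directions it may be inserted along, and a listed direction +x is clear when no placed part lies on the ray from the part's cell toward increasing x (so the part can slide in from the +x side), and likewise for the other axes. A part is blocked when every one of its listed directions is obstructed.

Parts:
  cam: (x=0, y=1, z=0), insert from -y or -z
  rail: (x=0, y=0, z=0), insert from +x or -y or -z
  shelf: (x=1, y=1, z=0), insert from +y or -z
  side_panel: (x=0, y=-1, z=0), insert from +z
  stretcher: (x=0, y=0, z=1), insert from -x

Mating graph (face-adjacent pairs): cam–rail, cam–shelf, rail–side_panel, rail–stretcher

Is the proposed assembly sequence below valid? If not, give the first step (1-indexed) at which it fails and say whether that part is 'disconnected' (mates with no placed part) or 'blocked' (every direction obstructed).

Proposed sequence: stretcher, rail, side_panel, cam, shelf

Valid

1. stretcher@(0, 0, 1) [-x clear] — {stretcher}
2. rail@(0, 0, 0) [+x clear] — {rail, stretcher}
3. side_panel@(0, -1, 0) [+z clear] — {rail, side_panel, stretcher}
4. cam@(0, 1, 0) [-z clear] — {cam, rail, side_panel, stretcher}
5. shelf@(1, 1, 0) [+y clear] — {cam, rail, shelf, side_panel, stretcher}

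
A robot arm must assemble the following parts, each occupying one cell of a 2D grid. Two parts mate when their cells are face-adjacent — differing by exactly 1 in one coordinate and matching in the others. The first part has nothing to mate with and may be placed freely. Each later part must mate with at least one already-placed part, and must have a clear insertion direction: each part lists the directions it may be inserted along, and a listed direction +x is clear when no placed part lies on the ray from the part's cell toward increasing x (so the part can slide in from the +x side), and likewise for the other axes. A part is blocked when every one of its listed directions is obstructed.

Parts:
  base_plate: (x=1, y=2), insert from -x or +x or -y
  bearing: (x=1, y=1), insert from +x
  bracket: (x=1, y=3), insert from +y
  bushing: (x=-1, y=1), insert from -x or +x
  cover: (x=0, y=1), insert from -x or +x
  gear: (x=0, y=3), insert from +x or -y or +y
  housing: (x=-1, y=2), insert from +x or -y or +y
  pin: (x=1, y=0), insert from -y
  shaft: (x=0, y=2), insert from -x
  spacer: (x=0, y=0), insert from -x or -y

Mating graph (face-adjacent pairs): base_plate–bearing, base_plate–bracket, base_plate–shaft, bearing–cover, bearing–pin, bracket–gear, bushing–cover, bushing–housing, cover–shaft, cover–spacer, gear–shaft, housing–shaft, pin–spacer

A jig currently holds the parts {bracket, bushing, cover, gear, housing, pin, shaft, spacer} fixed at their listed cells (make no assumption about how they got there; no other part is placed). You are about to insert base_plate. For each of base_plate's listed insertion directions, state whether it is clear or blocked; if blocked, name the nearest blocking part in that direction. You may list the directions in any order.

-x: nearest on ray is shaft@(0, 2) ⇒ blocked
+x: ray from base_plate(1, 2) has no placed part ⇒ clear
-y: nearest on ray is pin@(1, 0) ⇒ blocked

+x: clear; -x: blocked by shaft; -y: blocked by pin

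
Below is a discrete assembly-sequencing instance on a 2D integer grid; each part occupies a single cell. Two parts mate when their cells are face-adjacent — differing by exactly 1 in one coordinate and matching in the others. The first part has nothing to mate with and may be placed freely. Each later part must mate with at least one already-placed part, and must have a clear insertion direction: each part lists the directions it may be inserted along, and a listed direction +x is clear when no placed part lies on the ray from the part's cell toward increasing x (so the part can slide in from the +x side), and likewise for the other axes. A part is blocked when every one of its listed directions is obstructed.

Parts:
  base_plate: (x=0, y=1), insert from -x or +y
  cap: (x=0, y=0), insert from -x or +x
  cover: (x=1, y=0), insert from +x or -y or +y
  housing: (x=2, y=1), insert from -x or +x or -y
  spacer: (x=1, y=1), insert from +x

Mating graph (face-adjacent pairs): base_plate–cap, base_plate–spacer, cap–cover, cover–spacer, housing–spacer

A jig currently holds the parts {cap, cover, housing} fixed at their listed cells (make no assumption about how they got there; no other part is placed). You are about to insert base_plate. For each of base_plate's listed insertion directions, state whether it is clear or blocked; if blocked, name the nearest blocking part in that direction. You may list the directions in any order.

-x: ray from base_plate(0, 1) has no placed part ⇒ clear
+y: ray from base_plate(0, 1) has no placed part ⇒ clear

+y: clear; -x: clear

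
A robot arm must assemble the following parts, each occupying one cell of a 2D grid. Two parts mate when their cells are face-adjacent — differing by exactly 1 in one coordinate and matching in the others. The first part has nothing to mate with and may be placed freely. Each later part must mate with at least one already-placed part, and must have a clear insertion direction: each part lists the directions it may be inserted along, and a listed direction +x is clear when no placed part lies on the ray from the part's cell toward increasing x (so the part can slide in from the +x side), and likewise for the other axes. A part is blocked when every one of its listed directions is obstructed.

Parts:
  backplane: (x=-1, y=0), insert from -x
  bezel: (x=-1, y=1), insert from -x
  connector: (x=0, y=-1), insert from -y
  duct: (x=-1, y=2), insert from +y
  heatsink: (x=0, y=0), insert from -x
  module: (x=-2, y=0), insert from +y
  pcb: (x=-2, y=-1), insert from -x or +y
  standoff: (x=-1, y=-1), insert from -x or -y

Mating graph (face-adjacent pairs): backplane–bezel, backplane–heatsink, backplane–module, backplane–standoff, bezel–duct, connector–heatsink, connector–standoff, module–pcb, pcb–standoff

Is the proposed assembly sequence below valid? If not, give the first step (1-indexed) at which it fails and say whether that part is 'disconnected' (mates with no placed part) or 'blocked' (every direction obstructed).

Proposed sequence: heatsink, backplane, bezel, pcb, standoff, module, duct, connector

Invalid at step 4 (disconnected)

1. heatsink@(0, 0) [-x clear] — {heatsink}
2. backplane@(-1, 0) [-x clear] — {backplane, heatsink}
3. bezel@(-1, 1) [-x clear] — {backplane, bezel, heatsink}
4. pcb@(-2, -1) — no placed neighbour ⇒ disconnected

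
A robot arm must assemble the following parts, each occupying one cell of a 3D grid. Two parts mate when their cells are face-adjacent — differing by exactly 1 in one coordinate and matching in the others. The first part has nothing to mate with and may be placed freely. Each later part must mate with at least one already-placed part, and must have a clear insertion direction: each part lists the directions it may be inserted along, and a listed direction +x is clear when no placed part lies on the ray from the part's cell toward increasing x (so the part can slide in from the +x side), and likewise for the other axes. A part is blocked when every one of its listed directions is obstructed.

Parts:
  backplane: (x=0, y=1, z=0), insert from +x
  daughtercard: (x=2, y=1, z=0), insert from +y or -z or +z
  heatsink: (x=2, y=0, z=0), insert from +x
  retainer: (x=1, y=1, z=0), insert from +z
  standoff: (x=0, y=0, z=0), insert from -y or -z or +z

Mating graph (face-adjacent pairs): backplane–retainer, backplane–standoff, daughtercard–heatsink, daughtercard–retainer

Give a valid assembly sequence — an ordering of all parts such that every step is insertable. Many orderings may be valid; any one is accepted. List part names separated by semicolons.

standoff; backplane; retainer; daughtercard; heatsink

1. standoff@(0, 0, 0) [-y clear] — {standoff}
2. backplane@(0, 1, 0) [+x clear] — {backplane, standoff}
3. retainer@(1, 1, 0) [+z clear] — {backplane, retainer, standoff}
4. daughtercard@(2, 1, 0) [+y clear] — {backplane, daughtercard, retainer, standoff}
5. heatsink@(2, 0, 0) [+x clear] — {backplane, daughtercard, heatsink, retainer, standoff}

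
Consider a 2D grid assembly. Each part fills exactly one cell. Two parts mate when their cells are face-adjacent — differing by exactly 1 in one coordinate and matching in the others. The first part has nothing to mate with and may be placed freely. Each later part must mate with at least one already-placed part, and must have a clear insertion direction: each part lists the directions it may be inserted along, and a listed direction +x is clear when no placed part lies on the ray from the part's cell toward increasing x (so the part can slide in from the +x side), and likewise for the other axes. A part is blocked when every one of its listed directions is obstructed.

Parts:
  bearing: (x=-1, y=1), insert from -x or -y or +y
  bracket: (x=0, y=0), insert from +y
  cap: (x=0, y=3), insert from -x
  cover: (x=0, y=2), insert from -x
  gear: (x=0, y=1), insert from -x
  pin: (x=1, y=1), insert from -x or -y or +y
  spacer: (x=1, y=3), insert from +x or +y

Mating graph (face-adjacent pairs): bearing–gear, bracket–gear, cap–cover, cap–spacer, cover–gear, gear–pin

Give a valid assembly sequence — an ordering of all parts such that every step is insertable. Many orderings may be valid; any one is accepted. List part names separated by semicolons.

bracket; gear; pin; bearing; cover; cap; spacer

1. bracket@(0, 0) [+y clear] — {bracket}
2. gear@(0, 1) [-x clear] — {bracket, gear}
3. pin@(1, 1) [-y clear] — {bracket, gear, pin}
4. bearing@(-1, 1) [-x clear] — {bearing, bracket, gear, pin}
5. cover@(0, 2) [-x clear] — {bearing, bracket, cover, gear, pin}
6. cap@(0, 3) [-x clear] — {bearing, bracket, cap, cover, gear, pin}
7. spacer@(1, 3) [+x clear] — {bearing, bracket, cap, cover, gear, pin, spacer}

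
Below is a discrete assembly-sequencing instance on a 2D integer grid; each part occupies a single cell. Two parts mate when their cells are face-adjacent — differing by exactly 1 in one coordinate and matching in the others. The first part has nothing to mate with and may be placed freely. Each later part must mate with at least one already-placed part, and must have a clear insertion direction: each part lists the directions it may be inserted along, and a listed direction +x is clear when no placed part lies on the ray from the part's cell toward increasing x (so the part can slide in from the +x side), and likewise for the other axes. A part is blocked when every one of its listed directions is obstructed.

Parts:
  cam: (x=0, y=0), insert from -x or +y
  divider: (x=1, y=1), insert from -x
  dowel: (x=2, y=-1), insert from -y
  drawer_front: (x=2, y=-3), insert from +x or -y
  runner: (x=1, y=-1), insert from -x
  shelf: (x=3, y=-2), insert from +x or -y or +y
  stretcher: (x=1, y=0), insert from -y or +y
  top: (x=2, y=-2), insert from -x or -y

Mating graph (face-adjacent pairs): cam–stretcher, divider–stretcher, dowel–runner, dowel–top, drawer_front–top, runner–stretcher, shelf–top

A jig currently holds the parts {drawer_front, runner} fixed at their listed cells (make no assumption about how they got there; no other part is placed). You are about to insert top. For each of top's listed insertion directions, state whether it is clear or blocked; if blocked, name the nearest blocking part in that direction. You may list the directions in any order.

-x: clear; -y: blocked by drawer_front

-x: ray from top(2, -2) has no placed part ⇒ clear
-y: nearest on ray is drawer_front@(2, -3) ⇒ blocked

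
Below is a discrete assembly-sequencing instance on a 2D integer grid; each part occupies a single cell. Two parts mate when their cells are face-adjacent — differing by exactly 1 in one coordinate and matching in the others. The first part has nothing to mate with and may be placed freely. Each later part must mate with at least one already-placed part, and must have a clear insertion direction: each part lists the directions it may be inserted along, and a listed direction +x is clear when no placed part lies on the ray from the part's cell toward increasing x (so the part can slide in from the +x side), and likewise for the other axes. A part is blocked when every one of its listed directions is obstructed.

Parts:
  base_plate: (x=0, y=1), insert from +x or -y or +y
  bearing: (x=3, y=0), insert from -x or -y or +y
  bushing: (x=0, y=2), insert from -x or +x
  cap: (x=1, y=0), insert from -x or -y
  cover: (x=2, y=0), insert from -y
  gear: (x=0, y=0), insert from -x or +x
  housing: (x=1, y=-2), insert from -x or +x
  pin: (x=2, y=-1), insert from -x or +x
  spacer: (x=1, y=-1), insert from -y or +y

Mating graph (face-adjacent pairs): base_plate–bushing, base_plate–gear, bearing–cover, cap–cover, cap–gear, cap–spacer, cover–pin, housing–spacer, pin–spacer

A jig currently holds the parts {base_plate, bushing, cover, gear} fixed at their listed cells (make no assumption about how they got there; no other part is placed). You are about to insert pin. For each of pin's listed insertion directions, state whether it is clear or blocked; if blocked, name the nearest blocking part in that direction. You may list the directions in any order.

-x: ray from pin(2, -1) has no placed part ⇒ clear
+x: ray from pin(2, -1) has no placed part ⇒ clear

+x: clear; -x: clear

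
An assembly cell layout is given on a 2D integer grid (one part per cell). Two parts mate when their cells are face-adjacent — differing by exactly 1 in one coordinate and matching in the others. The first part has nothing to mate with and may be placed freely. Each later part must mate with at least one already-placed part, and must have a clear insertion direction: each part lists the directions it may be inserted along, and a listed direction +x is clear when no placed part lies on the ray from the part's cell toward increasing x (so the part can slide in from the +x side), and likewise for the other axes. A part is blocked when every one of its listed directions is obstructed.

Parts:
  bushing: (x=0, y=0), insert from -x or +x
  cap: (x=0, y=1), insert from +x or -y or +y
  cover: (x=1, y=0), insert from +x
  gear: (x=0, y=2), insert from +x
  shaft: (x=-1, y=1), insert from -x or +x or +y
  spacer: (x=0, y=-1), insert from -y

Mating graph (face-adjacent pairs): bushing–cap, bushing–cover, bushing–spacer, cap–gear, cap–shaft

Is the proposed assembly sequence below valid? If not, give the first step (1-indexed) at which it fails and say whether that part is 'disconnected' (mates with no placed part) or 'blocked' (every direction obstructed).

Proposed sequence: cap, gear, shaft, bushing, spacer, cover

Valid

1. cap@(0, 1) [+x clear] — {cap}
2. gear@(0, 2) [+x clear] — {cap, gear}
3. shaft@(-1, 1) [-x clear] — {cap, gear, shaft}
4. bushing@(0, 0) [-x clear] — {bushing, cap, gear, shaft}
5. spacer@(0, -1) [-y clear] — {bushing, cap, gear, shaft, spacer}
6. cover@(1, 0) [+x clear] — {bushing, cap, cover, gear, shaft, spacer}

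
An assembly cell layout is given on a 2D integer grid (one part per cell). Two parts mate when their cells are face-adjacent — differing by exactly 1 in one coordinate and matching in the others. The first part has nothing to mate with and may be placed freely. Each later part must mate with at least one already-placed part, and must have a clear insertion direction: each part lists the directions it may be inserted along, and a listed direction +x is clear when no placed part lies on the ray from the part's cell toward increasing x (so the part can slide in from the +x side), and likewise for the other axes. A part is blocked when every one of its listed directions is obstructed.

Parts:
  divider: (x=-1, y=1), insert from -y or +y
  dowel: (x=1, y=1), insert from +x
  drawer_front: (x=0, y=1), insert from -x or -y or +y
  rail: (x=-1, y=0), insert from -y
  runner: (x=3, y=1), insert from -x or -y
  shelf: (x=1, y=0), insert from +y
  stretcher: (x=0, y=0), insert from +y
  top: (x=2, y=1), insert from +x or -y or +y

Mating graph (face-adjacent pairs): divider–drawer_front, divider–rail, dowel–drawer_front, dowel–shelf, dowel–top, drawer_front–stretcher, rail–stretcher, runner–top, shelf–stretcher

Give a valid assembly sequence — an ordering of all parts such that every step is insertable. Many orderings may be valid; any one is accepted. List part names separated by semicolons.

divider; rail; stretcher; shelf; dowel; top; runner; drawer_front

1. divider@(-1, 1) [-y clear] — {divider}
2. rail@(-1, 0) [-y clear] — {divider, rail}
3. stretcher@(0, 0) [+y clear] — {divider, rail, stretcher}
4. shelf@(1, 0) [+y clear] — {divider, rail, shelf, stretcher}
5. dowel@(1, 1) [+x clear] — {divider, dowel, rail, shelf, stretcher}
6. top@(2, 1) [+x clear] — {divider, dowel, rail, shelf, stretcher, top}
7. runner@(3, 1) [-y clear] — {divider, dowel, rail, runner, shelf, stretcher, top}
8. drawer_front@(0, 1) [+y clear] — {divider, dowel, drawer_front, rail, runner, shelf, stretcher, top}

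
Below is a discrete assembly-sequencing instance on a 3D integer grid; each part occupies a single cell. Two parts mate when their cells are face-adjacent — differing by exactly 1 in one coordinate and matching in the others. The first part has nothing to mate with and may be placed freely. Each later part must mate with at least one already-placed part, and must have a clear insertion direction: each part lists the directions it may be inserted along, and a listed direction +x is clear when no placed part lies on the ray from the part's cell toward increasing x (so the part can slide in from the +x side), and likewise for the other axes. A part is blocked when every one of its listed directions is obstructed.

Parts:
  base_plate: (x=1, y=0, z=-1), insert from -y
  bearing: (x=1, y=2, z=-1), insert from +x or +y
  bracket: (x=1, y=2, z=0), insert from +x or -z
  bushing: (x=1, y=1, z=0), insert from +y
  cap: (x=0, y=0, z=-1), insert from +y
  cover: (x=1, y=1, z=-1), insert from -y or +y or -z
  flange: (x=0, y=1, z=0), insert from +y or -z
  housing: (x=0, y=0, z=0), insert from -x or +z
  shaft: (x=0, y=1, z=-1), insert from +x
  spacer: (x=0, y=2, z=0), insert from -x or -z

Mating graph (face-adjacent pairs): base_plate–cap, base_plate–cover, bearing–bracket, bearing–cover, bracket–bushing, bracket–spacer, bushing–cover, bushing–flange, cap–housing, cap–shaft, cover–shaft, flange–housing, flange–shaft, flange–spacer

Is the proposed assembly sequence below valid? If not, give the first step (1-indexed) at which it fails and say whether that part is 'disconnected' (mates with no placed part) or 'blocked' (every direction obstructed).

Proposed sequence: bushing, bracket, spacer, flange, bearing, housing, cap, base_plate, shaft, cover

Valid

1. bushing@(1, 1, 0) [+y clear] — {bushing}
2. bracket@(1, 2, 0) [+x clear] — {bracket, bushing}
3. spacer@(0, 2, 0) [-x clear] — {bracket, bushing, spacer}
4. flange@(0, 1, 0) [-z clear] — {bracket, bushing, flange, spacer}
5. bearing@(1, 2, -1) [+x clear] — {bearing, bracket, bushing, flange, spacer}
6. housing@(0, 0, 0) [-x clear] — {bearing, bracket, bushing, flange, housing, spacer}
7. cap@(0, 0, -1) [+y clear] — {bearing, bracket, bushing, cap, flange, housing, spacer}
8. base_plate@(1, 0, -1) [-y clear] — {base_plate, bearing, bracket, bushing, cap, flange, housing, spacer}
9. shaft@(0, 1, -1) [+x clear] — {base_plate, bearing, bracket, bushing, cap, flange, housing, shaft, spacer}
10. cover@(1, 1, -1) [-z clear] — {base_plate, bearing, bracket, bushing, cap, cover, flange, housing, shaft, spacer}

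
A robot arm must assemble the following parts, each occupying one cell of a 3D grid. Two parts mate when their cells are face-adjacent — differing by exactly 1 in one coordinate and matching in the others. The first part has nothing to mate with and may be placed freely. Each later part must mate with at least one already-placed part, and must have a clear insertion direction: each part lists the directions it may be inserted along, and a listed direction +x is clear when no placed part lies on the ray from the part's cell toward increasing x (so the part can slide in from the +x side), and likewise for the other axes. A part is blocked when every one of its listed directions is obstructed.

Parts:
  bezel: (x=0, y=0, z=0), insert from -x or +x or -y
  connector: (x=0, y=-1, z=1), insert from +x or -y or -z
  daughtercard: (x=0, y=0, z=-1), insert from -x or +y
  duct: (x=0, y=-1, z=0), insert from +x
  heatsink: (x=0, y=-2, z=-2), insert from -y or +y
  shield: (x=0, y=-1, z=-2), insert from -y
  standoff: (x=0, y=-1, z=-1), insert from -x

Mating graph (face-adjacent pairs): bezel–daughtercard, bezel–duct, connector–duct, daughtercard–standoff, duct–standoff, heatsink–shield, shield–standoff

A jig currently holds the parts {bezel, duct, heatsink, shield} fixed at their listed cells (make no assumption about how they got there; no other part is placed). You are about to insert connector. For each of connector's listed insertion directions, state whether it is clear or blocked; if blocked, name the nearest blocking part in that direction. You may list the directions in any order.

+x: clear; -y: clear; -z: blocked by duct

+x: ray from connector(0, -1, 1) has no placed part ⇒ clear
-y: ray from connector(0, -1, 1) has no placed part ⇒ clear
-z: nearest on ray is duct@(0, -1, 0) ⇒ blocked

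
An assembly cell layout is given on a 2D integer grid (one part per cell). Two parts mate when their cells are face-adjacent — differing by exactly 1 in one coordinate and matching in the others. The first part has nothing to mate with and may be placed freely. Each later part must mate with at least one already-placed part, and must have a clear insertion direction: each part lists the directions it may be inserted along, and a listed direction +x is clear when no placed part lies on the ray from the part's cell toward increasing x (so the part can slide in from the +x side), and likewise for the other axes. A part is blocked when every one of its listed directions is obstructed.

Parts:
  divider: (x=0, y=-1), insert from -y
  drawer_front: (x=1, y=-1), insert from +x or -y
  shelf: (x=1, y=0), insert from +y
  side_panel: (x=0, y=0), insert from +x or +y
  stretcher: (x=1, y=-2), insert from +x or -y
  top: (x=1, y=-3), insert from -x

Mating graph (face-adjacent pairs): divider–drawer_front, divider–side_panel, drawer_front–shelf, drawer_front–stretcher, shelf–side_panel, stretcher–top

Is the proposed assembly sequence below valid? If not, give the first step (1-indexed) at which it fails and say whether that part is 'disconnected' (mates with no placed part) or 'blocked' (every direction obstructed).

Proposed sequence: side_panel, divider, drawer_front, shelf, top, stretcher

Invalid at step 5 (disconnected)

1. side_panel@(0, 0) [+x clear] — {side_panel}
2. divider@(0, -1) [-y clear] — {divider, side_panel}
3. drawer_front@(1, -1) [+x clear] — {divider, drawer_front, side_panel}
4. shelf@(1, 0) [+y clear] — {divider, drawer_front, shelf, side_panel}
5. top@(1, -3) — no placed neighbour ⇒ disconnected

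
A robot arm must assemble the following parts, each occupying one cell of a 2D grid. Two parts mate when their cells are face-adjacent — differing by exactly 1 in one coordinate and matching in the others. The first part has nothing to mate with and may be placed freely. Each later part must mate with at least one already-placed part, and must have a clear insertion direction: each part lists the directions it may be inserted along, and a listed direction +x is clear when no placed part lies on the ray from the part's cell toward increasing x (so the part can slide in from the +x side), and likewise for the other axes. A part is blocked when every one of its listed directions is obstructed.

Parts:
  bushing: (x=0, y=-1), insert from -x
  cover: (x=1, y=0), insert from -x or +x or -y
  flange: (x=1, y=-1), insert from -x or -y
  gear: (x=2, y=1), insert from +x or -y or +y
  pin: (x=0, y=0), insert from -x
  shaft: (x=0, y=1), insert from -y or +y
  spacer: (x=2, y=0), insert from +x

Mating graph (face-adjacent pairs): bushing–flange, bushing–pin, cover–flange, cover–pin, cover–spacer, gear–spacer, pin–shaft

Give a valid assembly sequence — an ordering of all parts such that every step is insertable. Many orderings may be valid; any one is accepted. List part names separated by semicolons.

bushing; pin; cover; spacer; gear; shaft; flange

1. bushing@(0, -1) [-x clear] — {bushing}
2. pin@(0, 0) [-x clear] — {bushing, pin}
3. cover@(1, 0) [+x clear] — {bushing, cover, pin}
4. spacer@(2, 0) [+x clear] — {bushing, cover, pin, spacer}
5. gear@(2, 1) [+x clear] — {bushing, cover, gear, pin, spacer}
6. shaft@(0, 1) [+y clear] — {bushing, cover, gear, pin, shaft, spacer}
7. flange@(1, -1) [-y clear] — {bushing, cover, flange, gear, pin, shaft, spacer}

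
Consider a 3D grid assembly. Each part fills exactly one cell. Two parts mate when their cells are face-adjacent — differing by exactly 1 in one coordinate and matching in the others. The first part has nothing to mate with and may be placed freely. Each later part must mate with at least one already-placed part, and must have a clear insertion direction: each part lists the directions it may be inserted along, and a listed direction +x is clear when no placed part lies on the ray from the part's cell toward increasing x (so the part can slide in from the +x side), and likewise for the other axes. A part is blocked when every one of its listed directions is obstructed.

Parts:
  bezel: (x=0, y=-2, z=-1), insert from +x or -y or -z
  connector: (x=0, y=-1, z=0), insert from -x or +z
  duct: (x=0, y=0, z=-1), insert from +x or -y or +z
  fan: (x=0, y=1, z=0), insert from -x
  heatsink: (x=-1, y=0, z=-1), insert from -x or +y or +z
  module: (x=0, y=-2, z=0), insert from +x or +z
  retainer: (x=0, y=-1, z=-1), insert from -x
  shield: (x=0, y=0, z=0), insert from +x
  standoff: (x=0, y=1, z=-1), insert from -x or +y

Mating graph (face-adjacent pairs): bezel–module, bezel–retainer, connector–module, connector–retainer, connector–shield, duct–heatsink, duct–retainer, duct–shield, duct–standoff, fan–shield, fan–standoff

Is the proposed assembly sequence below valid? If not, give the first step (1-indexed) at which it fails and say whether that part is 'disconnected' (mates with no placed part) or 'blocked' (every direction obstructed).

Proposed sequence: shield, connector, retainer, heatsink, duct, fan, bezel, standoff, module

Invalid at step 4 (disconnected)

1. shield@(0, 0, 0) [+x clear] — {shield}
2. connector@(0, -1, 0) [-x clear] — {connector, shield}
3. retainer@(0, -1, -1) [-x clear] — {connector, retainer, shield}
4. heatsink@(-1, 0, -1) — no placed neighbour ⇒ disconnected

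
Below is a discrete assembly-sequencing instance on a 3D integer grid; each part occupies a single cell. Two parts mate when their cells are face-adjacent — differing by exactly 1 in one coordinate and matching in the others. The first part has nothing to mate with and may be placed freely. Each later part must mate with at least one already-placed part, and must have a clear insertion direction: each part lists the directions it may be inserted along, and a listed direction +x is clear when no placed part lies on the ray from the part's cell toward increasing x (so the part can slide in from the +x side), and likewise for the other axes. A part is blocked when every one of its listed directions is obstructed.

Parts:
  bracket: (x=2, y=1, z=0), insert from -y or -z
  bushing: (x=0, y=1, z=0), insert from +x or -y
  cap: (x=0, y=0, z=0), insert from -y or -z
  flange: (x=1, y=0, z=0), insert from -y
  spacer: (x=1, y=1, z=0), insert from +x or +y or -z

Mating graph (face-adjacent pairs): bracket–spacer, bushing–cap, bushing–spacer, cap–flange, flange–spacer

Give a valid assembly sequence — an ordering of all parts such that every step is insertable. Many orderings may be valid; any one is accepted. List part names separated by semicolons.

flange; cap; bushing; spacer; bracket

1. flange@(1, 0, 0) [-y clear] — {flange}
2. cap@(0, 0, 0) [-y clear] — {cap, flange}
3. bushing@(0, 1, 0) [+x clear] — {bushing, cap, flange}
4. spacer@(1, 1, 0) [+x clear] — {bushing, cap, flange, spacer}
5. bracket@(2, 1, 0) [-y clear] — {bracket, bushing, cap, flange, spacer}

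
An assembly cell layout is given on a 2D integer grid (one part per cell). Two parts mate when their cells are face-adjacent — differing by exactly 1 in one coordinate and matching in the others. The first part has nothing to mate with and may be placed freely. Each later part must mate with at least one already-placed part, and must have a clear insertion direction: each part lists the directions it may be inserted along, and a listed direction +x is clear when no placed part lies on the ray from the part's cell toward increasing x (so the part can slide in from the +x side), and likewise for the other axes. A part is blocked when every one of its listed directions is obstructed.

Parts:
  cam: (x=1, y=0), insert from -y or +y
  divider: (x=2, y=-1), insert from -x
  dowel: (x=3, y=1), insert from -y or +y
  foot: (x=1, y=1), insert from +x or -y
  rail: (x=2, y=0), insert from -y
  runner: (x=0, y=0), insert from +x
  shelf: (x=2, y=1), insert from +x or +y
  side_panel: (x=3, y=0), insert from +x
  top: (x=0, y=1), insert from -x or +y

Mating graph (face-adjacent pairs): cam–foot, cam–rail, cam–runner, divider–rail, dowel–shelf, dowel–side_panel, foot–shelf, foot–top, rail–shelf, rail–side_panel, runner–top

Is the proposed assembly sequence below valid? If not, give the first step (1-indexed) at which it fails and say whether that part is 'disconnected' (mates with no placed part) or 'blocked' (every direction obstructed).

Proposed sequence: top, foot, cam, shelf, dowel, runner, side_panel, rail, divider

Invalid at step 6 (blocked)

1. top@(0, 1) [-x clear] — {top}
2. foot@(1, 1) [+x clear] — {foot, top}
3. cam@(1, 0) [-y clear] — {cam, foot, top}
4. shelf@(2, 1) [+x clear] — {cam, foot, shelf, top}
5. dowel@(3, 1) [-y clear] — {cam, dowel, foot, shelf, top}
6. runner@(0, 0) — +x all obstructed ⇒ blocked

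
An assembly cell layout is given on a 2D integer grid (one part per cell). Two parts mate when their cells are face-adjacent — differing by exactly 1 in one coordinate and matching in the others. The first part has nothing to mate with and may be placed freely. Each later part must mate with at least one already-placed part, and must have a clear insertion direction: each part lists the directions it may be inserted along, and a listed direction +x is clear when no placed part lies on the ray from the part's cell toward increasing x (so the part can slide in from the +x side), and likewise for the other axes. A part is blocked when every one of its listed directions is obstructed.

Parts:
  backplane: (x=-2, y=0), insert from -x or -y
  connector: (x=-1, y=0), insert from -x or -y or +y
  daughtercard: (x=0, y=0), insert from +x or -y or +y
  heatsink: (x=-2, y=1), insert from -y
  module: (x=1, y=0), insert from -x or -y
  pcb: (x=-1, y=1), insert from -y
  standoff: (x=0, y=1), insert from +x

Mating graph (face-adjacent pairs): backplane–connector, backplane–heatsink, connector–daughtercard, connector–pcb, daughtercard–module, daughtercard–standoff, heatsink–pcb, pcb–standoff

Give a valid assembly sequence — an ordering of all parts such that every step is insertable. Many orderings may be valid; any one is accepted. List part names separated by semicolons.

1. pcb@(-1, 1) [-y clear] — {pcb}
2. standoff@(0, 1) [+x clear] — {pcb, standoff}
3. daughtercard@(0, 0) [+x clear] — {daughtercard, pcb, standoff}
4. connector@(-1, 0) [-x clear] — {connector, daughtercard, pcb, standoff}
5. heatsink@(-2, 1) [-y clear] — {connector, daughtercard, heatsink, pcb, standoff}
6. backplane@(-2, 0) [-x clear] — {backplane, connector, daughtercard, heatsink, pcb, standoff}
7. module@(1, 0) [-y clear] — {backplane, connector, daughtercard, heatsink, module, pcb, standoff}

pcb; standoff; daughtercard; connector; heatsink; backplane; module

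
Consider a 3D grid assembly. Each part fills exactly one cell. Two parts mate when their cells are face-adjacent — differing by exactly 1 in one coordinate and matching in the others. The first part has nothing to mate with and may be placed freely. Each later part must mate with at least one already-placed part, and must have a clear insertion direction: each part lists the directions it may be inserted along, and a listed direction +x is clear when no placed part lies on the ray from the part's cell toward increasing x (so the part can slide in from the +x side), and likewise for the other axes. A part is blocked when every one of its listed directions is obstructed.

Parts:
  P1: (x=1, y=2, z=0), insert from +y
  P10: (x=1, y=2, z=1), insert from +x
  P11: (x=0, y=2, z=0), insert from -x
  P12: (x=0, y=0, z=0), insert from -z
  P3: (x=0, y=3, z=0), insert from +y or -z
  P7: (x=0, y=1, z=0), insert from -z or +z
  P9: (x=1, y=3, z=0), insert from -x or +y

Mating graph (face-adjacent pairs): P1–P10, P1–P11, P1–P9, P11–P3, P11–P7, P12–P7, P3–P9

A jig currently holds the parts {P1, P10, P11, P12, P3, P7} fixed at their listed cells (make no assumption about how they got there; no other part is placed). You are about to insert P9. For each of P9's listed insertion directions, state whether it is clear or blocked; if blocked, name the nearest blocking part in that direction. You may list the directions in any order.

-x: nearest on ray is P3@(0, 3, 0) ⇒ blocked
+y: ray from P9(1, 3, 0) has no placed part ⇒ clear

+y: clear; -x: blocked by P3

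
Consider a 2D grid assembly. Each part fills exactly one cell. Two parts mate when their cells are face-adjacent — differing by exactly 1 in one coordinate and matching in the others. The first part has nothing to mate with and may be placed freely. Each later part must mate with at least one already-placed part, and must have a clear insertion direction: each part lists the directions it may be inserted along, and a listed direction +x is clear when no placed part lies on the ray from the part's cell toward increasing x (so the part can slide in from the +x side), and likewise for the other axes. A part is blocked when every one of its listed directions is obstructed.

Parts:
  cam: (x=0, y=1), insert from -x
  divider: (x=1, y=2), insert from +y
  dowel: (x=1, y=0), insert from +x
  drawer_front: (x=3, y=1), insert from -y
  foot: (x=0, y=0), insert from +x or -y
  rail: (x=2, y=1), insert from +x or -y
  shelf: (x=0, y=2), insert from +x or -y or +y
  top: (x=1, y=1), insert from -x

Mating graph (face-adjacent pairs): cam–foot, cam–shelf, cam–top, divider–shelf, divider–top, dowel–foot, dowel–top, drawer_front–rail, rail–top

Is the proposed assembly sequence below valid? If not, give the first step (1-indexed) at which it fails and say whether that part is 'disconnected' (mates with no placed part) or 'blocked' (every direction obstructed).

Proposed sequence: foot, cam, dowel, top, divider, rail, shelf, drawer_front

1. foot@(0, 0) [+x clear] — {foot}
2. cam@(0, 1) [-x clear] — {cam, foot}
3. dowel@(1, 0) [+x clear] — {cam, dowel, foot}
4. top@(1, 1) — -x all obstructed ⇒ blocked

Invalid at step 4 (blocked)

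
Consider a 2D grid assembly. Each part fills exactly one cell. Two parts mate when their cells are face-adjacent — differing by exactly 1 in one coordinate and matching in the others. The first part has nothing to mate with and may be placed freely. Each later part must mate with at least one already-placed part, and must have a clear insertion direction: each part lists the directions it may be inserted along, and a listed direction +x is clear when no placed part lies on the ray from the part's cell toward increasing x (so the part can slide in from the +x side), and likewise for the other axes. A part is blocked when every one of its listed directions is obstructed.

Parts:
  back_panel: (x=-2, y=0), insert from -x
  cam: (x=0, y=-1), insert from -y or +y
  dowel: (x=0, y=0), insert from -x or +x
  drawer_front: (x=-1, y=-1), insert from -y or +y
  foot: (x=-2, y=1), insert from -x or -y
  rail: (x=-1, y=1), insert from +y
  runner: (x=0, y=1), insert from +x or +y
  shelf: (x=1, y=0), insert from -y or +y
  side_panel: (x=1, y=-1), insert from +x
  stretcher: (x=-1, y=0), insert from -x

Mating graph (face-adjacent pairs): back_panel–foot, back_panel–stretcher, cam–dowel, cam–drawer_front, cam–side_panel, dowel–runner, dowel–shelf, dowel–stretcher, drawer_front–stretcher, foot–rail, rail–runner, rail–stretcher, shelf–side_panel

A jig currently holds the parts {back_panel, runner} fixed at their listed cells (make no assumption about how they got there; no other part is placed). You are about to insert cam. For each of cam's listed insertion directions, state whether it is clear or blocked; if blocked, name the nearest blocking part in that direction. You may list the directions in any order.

-y: ray from cam(0, -1) has no placed part ⇒ clear
+y: nearest on ray is runner@(0, 1) ⇒ blocked

+y: blocked by runner; -y: clear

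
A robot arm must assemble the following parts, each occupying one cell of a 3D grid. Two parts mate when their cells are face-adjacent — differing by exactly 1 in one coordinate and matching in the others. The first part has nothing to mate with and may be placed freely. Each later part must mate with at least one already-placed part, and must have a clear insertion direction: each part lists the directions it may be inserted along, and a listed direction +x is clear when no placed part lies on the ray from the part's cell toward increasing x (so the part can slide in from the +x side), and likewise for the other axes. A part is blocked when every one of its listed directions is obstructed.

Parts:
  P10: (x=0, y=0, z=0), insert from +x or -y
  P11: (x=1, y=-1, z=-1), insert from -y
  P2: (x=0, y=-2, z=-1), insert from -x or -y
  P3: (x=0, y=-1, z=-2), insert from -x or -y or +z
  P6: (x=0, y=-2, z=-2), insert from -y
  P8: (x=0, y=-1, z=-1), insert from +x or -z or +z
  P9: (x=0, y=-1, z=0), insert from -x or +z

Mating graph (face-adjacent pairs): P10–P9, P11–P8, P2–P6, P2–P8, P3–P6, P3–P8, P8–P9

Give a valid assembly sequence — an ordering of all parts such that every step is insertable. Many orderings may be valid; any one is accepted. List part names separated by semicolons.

P6; P2; P8; P3; P9; P10; P11

1. P6@(0, -2, -2) [-y clear] — {P6}
2. P2@(0, -2, -1) [-x clear] — {P2, P6}
3. P8@(0, -1, -1) [+x clear] — {P2, P6, P8}
4. P3@(0, -1, -2) [-x clear] — {P2, P3, P6, P8}
5. P9@(0, -1, 0) [-x clear] — {P2, P3, P6, P8, P9}
6. P10@(0, 0, 0) [+x clear] — {P10, P2, P3, P6, P8, P9}
7. P11@(1, -1, -1) [-y clear] — {P10, P11, P2, P3, P6, P8, P9}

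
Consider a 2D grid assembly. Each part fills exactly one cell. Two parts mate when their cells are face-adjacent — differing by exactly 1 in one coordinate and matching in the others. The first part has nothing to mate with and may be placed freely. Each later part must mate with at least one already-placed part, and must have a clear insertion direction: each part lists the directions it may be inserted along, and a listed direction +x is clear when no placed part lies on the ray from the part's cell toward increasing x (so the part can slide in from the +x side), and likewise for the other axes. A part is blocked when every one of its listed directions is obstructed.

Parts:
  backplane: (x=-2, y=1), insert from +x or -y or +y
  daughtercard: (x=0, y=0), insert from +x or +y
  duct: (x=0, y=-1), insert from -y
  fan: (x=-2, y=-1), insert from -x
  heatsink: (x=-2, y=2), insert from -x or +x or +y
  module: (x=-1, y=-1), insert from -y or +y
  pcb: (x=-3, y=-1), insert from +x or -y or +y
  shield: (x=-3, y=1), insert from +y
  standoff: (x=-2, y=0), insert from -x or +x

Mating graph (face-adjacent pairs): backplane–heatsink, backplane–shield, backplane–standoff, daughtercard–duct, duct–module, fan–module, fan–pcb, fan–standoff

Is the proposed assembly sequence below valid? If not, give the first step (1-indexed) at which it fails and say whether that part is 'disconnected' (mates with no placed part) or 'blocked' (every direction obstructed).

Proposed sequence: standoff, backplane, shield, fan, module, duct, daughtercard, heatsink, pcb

Valid

1. standoff@(-2, 0) [-x clear] — {standoff}
2. backplane@(-2, 1) [+x clear] — {backplane, standoff}
3. shield@(-3, 1) [+y clear] — {backplane, shield, standoff}
4. fan@(-2, -1) [-x clear] — {backplane, fan, shield, standoff}
5. module@(-1, -1) [-y clear] — {backplane, fan, module, shield, standoff}
6. duct@(0, -1) [-y clear] — {backplane, duct, fan, module, shield, standoff}
7. daughtercard@(0, 0) [+x clear] — {backplane, daughtercard, duct, fan, module, shield, standoff}
8. heatsink@(-2, 2) [-x clear] — {backplane, daughtercard, duct, fan, heatsink, module, shield, standoff}
9. pcb@(-3, -1) [-y clear] — {backplane, daughtercard, duct, fan, heatsink, module, pcb, shield, standoff}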